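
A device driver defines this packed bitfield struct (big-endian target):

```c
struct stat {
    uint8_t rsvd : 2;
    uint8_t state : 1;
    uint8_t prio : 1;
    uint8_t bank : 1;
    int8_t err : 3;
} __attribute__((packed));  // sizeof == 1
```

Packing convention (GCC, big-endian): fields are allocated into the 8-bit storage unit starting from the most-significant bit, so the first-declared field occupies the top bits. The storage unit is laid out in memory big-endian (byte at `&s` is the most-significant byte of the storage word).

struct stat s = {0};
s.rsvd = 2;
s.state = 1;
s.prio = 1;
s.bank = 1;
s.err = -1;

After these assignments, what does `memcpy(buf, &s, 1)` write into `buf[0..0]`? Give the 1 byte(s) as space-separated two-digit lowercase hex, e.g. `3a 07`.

bf

[6+:2] rsvd=2 & 0x3 = 0x2; word=0x80
[5+:1] state=1 & 0x1 = 0x1; word=0xa0
[4+:1] prio=1 & 0x1 = 0x1; word=0xb0
[3+:1] bank=1 & 0x1 = 0x1; word=0xb8
[0+:3] err=-1 & 0x7 = 0x7; word=0xbf
word = 0xbf → big-endian bytes:
  [0]=0xbf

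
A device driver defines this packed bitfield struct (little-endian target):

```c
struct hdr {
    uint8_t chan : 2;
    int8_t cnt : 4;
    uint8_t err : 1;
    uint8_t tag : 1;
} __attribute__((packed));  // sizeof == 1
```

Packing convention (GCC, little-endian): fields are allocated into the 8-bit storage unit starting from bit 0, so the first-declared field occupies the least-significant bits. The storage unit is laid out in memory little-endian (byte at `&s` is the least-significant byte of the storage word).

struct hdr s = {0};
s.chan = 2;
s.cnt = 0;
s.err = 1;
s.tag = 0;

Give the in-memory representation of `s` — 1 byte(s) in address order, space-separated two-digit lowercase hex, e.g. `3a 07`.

chan (2b) val=2 bits=0x2 at bit 0: 0x02
cnt (4b) val=0 bits=0x0 at bit 2: 0x02
err (1b) val=1 bits=0x1 at bit 6: 0x42
tag (1b) val=0 bits=0x0 at bit 7: 0x42
word = 0x42 → little-endian bytes:
  [0]=0x42

42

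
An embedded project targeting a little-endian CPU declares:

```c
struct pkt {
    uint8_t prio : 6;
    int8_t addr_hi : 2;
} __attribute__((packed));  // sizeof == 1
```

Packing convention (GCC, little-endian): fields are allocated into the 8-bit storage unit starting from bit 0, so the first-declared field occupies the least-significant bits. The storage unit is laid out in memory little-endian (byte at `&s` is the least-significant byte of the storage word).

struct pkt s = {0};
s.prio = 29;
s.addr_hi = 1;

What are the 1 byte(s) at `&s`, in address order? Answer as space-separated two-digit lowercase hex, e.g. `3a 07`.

prio:6 = 29 → 0x1d << 0 → word 0x1d
addr_hi:2 = 1 → 0x1 << 6 → word 0x5d
word = 0x5d → little-endian bytes:
  [0]=0x5d

5d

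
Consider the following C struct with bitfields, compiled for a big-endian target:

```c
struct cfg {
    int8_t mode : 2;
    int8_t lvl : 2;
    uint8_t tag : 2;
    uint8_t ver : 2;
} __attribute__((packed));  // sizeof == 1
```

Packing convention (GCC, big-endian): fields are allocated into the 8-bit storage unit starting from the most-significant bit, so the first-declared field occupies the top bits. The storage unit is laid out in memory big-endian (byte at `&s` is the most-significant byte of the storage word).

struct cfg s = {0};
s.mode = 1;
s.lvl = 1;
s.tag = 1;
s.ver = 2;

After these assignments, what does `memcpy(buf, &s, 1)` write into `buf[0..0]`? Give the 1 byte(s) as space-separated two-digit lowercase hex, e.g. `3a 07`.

[6+:2] mode=1 & 0x3 = 0x1; word=0x40
[4+:2] lvl=1 & 0x3 = 0x1; word=0x50
[2+:2] tag=1 & 0x3 = 0x1; word=0x54
[0+:2] ver=2 & 0x3 = 0x2; word=0x56
word = 0x56 → big-endian bytes:
  [0]=0x56

56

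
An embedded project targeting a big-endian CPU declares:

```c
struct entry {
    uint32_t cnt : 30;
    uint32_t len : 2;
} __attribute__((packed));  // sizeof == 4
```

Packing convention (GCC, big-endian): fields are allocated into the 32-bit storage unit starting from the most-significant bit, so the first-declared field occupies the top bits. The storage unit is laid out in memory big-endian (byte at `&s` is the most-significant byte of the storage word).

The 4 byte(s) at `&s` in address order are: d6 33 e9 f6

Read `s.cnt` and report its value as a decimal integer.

898431613

[0]=0xd6 [1]=0x33 [2]=0xe9 [3]=0xf6 (big-endian) → word 0xd633e9f6
cnt:30 @ bit 2 → (0xd633e9f6>>2)&0x3fffffff = 0x358cfa7d  ←
len:2 @ bit 0 → (0xd633e9f6>>0)&0x3 = 0x2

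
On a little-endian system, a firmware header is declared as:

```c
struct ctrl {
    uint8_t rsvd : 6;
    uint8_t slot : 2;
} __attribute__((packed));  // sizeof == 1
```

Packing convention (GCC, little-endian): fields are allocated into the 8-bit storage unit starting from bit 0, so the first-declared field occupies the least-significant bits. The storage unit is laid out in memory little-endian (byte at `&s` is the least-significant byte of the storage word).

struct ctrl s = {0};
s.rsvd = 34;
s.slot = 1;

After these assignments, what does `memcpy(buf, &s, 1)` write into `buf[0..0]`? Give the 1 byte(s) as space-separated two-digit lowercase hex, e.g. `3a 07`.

62

rsvd (6b) val=34 bits=0x22 at bit 0: 0x22
slot (2b) val=1 bits=0x1 at bit 6: 0x62
word = 0x62 → little-endian bytes:
  [0]=0x62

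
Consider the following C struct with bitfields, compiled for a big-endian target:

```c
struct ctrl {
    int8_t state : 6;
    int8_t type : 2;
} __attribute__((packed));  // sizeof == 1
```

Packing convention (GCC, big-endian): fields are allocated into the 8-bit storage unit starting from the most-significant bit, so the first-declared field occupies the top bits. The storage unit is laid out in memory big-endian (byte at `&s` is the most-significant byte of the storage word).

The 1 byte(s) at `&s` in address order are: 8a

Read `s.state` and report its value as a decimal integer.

-30

[0]=0x8a (big-endian) → word 0x8a
state [2+:6] = (word>>2) & 0x3f = 34  ←
type [0+:2] = (word>>0) & 0x3 = 2
state signed 6b, MSB=1: 34 - 64 = -30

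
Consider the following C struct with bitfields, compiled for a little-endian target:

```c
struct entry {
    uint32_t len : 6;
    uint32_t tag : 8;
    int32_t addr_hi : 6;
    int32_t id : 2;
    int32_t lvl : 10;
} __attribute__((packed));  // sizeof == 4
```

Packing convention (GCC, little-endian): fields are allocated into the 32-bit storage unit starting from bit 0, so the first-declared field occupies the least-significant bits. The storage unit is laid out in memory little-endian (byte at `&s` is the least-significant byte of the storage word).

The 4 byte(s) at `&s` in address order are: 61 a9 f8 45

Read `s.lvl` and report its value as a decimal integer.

[0]=0x61 [1]=0xa9 [2]=0xf8 [3]=0x45 (little-endian) → word 0x45f8a961
len [0+:6] = (word>>0) & 0x3f = 33
tag [6+:8] = (word>>6) & 0xff = 165
addr_hi [14+:6] = (word>>14) & 0x3f = 34
id [20+:2] = (word>>20) & 0x3 = 3
lvl [22+:10] = (word>>22) & 0x3ff = 279  ←
lvl signed 10b, MSB=0: value = 279

279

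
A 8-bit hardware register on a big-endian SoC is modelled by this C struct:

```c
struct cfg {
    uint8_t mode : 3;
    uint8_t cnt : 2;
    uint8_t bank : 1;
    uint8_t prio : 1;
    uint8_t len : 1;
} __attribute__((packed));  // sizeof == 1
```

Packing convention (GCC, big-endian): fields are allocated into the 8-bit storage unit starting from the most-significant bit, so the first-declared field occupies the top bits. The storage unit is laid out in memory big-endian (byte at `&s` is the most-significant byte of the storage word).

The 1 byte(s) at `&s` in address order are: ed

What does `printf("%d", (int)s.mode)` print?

7

[0]=0xed (big-endian) → word 0xed
mode:3 @ bit 5 → (0xed>>5)&0x7 = 0x7  ←
cnt:2 @ bit 3 → (0xed>>3)&0x3 = 0x1
bank:1 @ bit 2 → (0xed>>2)&0x1 = 0x1
prio:1 @ bit 1 → (0xed>>1)&0x1 = 0x0
len:1 @ bit 0 → (0xed>>0)&0x1 = 0x1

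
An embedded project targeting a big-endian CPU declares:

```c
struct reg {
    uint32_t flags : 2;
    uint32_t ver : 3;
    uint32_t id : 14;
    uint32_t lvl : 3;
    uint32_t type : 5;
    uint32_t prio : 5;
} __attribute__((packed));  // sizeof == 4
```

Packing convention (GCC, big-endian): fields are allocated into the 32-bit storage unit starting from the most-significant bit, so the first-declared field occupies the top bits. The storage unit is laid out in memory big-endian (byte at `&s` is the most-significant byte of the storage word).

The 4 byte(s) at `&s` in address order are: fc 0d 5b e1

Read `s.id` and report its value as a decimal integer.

[0]=0xfc [1]=0x0d [2]=0x5b [3]=0xe1 (big-endian) → word 0xfc0d5be1
flags [30+:2] = (word>>30) & 0x3 = 3
ver [27+:3] = (word>>27) & 0x7 = 7
id [13+:14] = (word>>13) & 0x3fff = 8298  ←
lvl [10+:3] = (word>>10) & 0x7 = 6
type [5+:5] = (word>>5) & 0x1f = 31
prio [0+:5] = (word>>0) & 0x1f = 1

8298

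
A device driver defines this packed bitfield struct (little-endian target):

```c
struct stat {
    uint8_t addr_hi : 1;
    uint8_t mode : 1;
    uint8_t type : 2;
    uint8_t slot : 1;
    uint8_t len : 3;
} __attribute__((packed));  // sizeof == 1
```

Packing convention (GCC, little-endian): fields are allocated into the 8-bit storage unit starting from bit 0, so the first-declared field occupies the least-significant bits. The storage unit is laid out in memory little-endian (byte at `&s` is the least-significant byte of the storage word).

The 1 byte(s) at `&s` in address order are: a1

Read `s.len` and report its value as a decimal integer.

5

[0]=0xa1 (little-endian) → word 0xa1
addr_hi [0+:1] = (word>>0) & 0x1 = 1
mode [1+:1] = (word>>1) & 0x1 = 0
type [2+:2] = (word>>2) & 0x3 = 0
slot [4+:1] = (word>>4) & 0x1 = 0
len [5+:3] = (word>>5) & 0x7 = 5  ←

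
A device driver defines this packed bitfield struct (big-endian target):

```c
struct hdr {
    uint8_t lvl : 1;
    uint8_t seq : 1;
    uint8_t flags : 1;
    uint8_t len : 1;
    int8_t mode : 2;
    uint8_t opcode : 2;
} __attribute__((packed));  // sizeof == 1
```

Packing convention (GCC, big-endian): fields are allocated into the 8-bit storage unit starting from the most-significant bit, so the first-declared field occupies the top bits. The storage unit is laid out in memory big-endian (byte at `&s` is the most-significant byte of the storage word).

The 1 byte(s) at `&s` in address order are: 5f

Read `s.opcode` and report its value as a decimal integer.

3

[0]=0x5f (big-endian) → word 0x5f
lvl:1 @ bit 7 → (0x5f>>7)&0x1 = 0x0
seq:1 @ bit 6 → (0x5f>>6)&0x1 = 0x1
flags:1 @ bit 5 → (0x5f>>5)&0x1 = 0x0
len:1 @ bit 4 → (0x5f>>4)&0x1 = 0x1
mode:2 @ bit 2 → (0x5f>>2)&0x3 = 0x3
opcode:2 @ bit 0 → (0x5f>>0)&0x3 = 0x3  ←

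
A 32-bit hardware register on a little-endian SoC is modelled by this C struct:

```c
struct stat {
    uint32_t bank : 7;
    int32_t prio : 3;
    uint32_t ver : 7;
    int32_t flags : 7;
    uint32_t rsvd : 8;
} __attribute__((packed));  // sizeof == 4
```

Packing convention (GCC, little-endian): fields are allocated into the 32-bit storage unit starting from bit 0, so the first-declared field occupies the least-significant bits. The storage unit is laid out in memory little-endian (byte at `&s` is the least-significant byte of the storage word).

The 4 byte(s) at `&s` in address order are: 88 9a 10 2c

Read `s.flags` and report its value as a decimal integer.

8

[0]=0x88 [1]=0x9a [2]=0x10 [3]=0x2c (little-endian) → word 0x2c109a88
bank [0+:7] = (word>>0) & 0x7f = 8
prio [7+:3] = (word>>7) & 0x7 = 5
ver [10+:7] = (word>>10) & 0x7f = 38
flags [17+:7] = (word>>17) & 0x7f = 8  ←
rsvd [24+:8] = (word>>24) & 0xff = 44
flags signed 7b, MSB=0: value = 8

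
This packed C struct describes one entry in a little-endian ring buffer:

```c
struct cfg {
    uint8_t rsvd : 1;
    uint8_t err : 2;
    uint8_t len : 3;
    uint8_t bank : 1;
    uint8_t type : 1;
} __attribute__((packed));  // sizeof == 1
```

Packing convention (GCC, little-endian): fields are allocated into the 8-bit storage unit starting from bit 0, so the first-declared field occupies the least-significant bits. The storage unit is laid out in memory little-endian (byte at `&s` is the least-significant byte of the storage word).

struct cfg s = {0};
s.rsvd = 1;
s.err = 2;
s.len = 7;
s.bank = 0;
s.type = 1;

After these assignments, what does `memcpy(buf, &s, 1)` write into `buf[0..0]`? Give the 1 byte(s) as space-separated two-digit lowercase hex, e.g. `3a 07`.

bd

[0+:1] rsvd=1 & 0x1 = 0x1; word=0x01
[1+:2] err=2 & 0x3 = 0x2; word=0x05
[3+:3] len=7 & 0x7 = 0x7; word=0x3d
[6+:1] bank=0 & 0x1 = 0x0; word=0x3d
[7+:1] type=1 & 0x1 = 0x1; word=0xbd
word = 0xbd → little-endian bytes:
  [0]=0xbd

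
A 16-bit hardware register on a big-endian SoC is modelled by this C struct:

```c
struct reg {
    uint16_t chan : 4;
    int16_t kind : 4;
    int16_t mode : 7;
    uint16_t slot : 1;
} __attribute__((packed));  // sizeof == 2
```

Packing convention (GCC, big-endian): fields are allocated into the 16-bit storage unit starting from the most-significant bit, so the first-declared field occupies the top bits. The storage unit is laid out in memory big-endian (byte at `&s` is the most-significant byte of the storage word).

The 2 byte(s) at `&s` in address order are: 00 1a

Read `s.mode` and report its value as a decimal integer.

[0]=0x00 [1]=0x1a (big-endian) → word 0x001a
chan [12+:4] = (word>>12) & 0xf = 0
kind [8+:4] = (word>>8) & 0xf = 0
mode [1+:7] = (word>>1) & 0x7f = 13  ←
slot [0+:1] = (word>>0) & 0x1 = 0
mode signed 7b, MSB=0: value = 13

13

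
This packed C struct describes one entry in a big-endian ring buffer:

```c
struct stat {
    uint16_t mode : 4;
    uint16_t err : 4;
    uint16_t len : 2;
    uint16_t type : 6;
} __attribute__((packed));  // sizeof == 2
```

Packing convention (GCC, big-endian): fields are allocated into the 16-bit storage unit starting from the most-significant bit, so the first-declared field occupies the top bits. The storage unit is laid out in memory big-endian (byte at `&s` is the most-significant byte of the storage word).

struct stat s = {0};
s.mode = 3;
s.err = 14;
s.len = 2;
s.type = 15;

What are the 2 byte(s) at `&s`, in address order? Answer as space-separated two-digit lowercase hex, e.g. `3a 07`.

mode (4b) val=3 bits=0x3 at bit 12: 0x3000
err (4b) val=14 bits=0xe at bit 8: 0x3e00
len (2b) val=2 bits=0x2 at bit 6: 0x3e80
type (6b) val=15 bits=0xf at bit 0: 0x3e8f
word = 0x3e8f → big-endian bytes:
  [0]=0x3e  [1]=0x8f

3e 8f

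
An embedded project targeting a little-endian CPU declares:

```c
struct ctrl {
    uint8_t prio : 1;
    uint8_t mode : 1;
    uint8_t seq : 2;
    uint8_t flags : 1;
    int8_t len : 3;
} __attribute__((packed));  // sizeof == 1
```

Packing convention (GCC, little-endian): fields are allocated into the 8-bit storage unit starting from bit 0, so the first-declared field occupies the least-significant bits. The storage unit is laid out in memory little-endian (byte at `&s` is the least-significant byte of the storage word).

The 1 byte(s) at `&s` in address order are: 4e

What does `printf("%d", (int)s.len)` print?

2

[0]=0x4e (little-endian) → word 0x4e
prio [0+:1] = (word>>0) & 0x1 = 0
mode [1+:1] = (word>>1) & 0x1 = 1
seq [2+:2] = (word>>2) & 0x3 = 3
flags [4+:1] = (word>>4) & 0x1 = 0
len [5+:3] = (word>>5) & 0x7 = 2  ←
len signed 3b, MSB=0: value = 2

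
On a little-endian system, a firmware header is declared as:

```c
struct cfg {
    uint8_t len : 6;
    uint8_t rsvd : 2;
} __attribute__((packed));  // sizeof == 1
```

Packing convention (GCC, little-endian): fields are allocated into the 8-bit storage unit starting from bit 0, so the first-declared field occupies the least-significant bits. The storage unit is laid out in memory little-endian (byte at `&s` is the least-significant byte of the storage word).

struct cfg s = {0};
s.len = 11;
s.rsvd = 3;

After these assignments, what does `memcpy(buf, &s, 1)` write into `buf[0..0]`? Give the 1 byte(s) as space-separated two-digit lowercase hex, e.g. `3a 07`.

len:6 = 11 → 0xb << 0 → word 0x0b
rsvd:2 = 3 → 0x3 << 6 → word 0xcb
word = 0xcb → little-endian bytes:
  [0]=0xcb

cb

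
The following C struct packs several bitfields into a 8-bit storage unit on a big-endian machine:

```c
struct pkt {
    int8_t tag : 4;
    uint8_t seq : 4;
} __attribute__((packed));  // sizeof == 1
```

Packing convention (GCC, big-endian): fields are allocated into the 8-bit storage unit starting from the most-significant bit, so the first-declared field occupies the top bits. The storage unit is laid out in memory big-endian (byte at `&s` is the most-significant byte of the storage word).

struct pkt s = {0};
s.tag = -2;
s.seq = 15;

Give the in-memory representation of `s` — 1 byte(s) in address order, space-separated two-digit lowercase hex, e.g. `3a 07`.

tag (4b) val=-2 bits=0xe at bit 4: 0xe0
seq (4b) val=15 bits=0xf at bit 0: 0xef
word = 0xef → big-endian bytes:
  [0]=0xef

ef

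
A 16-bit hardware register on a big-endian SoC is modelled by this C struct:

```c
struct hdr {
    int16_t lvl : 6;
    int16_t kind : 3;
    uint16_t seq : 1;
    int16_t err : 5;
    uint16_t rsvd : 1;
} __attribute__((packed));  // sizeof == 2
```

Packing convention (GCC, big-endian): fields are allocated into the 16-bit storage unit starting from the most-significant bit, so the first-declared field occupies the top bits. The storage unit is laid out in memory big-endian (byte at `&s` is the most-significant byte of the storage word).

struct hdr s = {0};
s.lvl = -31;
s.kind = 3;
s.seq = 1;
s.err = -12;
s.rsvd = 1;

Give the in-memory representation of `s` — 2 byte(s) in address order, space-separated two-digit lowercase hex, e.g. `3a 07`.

85 e9

lvl (6b) val=-31 bits=0x21 at bit 10: 0x8400
kind (3b) val=3 bits=0x3 at bit 7: 0x8580
seq (1b) val=1 bits=0x1 at bit 6: 0x85c0
err (5b) val=-12 bits=0x14 at bit 1: 0x85e8
rsvd (1b) val=1 bits=0x1 at bit 0: 0x85e9
word = 0x85e9 → big-endian bytes:
  [0]=0x85  [1]=0xe9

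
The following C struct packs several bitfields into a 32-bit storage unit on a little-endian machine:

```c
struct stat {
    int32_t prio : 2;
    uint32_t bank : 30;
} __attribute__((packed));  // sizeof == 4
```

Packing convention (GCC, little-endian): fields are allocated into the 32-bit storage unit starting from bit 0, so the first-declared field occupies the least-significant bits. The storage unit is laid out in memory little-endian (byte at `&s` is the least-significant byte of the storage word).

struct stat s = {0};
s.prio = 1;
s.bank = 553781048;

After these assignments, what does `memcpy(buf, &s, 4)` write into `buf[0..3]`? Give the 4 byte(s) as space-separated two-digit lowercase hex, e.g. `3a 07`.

e1 1c 08 84

prio (2b) val=1 bits=0x1 at bit 0: 0x00000001
bank (30b) val=553781048 bits=0x21020738 at bit 2: 0x84081ce1
word = 0x84081ce1 → little-endian bytes:
  [0]=0xe1  [1]=0x1c  [2]=0x08  [3]=0x84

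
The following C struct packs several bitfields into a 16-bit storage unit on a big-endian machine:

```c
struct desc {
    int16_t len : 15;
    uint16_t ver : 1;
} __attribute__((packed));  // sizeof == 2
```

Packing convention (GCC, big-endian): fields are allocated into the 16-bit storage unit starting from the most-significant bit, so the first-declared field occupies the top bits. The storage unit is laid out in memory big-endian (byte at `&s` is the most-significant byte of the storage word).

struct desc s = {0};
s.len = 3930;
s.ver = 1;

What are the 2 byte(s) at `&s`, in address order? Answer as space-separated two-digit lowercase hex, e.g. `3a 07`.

len:15 = 3930 → 0xf5a << 1 → word 0x1eb4
ver:1 = 1 → 0x1 << 0 → word 0x1eb5
word = 0x1eb5 → big-endian bytes:
  [0]=0x1e  [1]=0xb5

1e b5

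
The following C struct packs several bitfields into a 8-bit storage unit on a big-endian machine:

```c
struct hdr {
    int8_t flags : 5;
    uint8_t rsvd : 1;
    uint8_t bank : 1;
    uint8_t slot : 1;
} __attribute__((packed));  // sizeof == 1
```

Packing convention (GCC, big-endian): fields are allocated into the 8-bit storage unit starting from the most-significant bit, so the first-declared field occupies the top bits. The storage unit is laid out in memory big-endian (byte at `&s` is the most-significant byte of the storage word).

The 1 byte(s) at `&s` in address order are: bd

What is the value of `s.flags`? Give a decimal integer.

[0]=0xbd (big-endian) → word 0xbd
flags:5 @ bit 3 → (0xbd>>3)&0x1f = 0x17  ←
rsvd:1 @ bit 2 → (0xbd>>2)&0x1 = 0x1
bank:1 @ bit 1 → (0xbd>>1)&0x1 = 0x0
slot:1 @ bit 0 → (0xbd>>0)&0x1 = 0x1
flags signed 5b, MSB=1: 23 - 32 = -9

-9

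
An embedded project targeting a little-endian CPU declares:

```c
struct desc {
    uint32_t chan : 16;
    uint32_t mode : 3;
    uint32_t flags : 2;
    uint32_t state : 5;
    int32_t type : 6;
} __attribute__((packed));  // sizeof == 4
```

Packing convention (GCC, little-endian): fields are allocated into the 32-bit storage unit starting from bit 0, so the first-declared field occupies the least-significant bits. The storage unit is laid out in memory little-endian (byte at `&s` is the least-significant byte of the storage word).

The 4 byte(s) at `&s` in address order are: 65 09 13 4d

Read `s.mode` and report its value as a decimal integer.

[0]=0x65 [1]=0x09 [2]=0x13 [3]=0x4d (little-endian) → word 0x4d130965
chan:16 @ bit 0 → (0x4d130965>>0)&0xffff = 0x965
mode:3 @ bit 16 → (0x4d130965>>16)&0x7 = 0x3  ←
flags:2 @ bit 19 → (0x4d130965>>19)&0x3 = 0x2
state:5 @ bit 21 → (0x4d130965>>21)&0x1f = 0x8
type:6 @ bit 26 → (0x4d130965>>26)&0x3f = 0x13

3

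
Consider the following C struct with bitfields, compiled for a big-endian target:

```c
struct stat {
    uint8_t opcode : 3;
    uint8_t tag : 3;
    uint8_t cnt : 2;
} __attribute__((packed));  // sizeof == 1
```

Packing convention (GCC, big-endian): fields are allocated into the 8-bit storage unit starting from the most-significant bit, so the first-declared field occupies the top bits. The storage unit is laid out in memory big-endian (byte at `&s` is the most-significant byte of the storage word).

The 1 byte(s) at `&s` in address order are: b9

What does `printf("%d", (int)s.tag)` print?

[0]=0xb9 (big-endian) → word 0xb9
opcode [5+:3] = (word>>5) & 0x7 = 5
tag [2+:3] = (word>>2) & 0x7 = 6  ←
cnt [0+:2] = (word>>0) & 0x3 = 1

6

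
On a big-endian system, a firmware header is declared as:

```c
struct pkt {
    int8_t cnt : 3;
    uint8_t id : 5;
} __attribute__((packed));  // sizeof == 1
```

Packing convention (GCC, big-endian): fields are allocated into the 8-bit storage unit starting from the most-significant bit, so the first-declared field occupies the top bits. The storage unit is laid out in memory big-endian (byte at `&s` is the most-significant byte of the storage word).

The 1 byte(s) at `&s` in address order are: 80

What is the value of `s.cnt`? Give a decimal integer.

-4

[0]=0x80 (big-endian) → word 0x80
cnt:3 @ bit 5 → (0x80>>5)&0x7 = 0x4  ←
id:5 @ bit 0 → (0x80>>0)&0x1f = 0x0
cnt signed 3b, MSB=1: 4 - 8 = -4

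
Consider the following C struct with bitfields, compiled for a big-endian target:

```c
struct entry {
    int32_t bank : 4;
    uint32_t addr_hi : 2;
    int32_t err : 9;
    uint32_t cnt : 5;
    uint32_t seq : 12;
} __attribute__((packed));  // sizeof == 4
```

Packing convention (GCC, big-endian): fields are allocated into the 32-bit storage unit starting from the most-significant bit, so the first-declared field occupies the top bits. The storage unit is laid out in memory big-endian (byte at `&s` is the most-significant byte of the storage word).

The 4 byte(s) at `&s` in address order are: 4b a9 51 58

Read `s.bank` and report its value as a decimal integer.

4

[0]=0x4b [1]=0xa9 [2]=0x51 [3]=0x58 (big-endian) → word 0x4ba95158
bank [28+:4] = (word>>28) & 0xf = 4  ←
addr_hi [26+:2] = (word>>26) & 0x3 = 2
err [17+:9] = (word>>17) & 0x1ff = 468
cnt [12+:5] = (word>>12) & 0x1f = 21
seq [0+:12] = (word>>0) & 0xfff = 344
bank signed 4b, MSB=0: value = 4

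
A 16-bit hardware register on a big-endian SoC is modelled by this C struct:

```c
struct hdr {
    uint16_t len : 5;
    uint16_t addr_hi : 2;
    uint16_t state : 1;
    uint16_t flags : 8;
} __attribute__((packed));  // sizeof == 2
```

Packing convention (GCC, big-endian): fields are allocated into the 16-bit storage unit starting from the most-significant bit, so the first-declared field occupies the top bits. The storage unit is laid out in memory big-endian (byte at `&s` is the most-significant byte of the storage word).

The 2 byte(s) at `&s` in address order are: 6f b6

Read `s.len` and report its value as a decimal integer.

13

[0]=0x6f [1]=0xb6 (big-endian) → word 0x6fb6
len:5 @ bit 11 → (0x6fb6>>11)&0x1f = 0xd  ←
addr_hi:2 @ bit 9 → (0x6fb6>>9)&0x3 = 0x3
state:1 @ bit 8 → (0x6fb6>>8)&0x1 = 0x1
flags:8 @ bit 0 → (0x6fb6>>0)&0xff = 0xb6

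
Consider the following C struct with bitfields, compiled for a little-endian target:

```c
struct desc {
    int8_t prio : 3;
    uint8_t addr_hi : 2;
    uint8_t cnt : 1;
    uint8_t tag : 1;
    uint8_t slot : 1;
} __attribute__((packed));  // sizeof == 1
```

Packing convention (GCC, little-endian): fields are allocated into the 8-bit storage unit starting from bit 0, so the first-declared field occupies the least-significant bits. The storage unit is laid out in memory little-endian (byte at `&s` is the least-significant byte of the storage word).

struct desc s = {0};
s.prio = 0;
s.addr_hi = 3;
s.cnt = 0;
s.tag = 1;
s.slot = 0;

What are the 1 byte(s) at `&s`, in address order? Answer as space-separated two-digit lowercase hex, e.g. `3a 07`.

[0+:3] prio=0 & 0x7 = 0x0; word=0x00
[3+:2] addr_hi=3 & 0x3 = 0x3; word=0x18
[5+:1] cnt=0 & 0x1 = 0x0; word=0x18
[6+:1] tag=1 & 0x1 = 0x1; word=0x58
[7+:1] slot=0 & 0x1 = 0x0; word=0x58
word = 0x58 → little-endian bytes:
  [0]=0x58

58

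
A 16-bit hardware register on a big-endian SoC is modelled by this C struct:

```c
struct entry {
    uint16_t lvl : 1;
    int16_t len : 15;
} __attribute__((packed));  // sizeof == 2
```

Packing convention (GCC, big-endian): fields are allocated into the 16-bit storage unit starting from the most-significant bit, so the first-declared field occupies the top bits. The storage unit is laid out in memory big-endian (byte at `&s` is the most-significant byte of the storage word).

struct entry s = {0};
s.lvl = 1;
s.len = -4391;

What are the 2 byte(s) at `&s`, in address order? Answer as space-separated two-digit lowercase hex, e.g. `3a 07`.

[15+:1] lvl=1 & 0x1 = 0x1; word=0x8000
[0+:15] len=-4391 & 0x7fff = 0x6ed9; word=0xeed9
word = 0xeed9 → big-endian bytes:
  [0]=0xee  [1]=0xd9

ee d9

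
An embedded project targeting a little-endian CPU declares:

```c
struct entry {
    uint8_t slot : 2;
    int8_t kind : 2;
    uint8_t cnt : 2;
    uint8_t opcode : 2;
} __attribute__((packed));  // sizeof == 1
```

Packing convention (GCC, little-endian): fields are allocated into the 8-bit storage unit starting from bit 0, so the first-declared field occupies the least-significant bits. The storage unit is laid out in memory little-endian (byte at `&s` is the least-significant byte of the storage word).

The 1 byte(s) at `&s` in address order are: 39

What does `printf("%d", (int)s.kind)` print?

[0]=0x39 (little-endian) → word 0x39
slot [0+:2] = (word>>0) & 0x3 = 1
kind [2+:2] = (word>>2) & 0x3 = 2  ←
cnt [4+:2] = (word>>4) & 0x3 = 3
opcode [6+:2] = (word>>6) & 0x3 = 0
kind signed 2b, MSB=1: 2 - 4 = -2

-2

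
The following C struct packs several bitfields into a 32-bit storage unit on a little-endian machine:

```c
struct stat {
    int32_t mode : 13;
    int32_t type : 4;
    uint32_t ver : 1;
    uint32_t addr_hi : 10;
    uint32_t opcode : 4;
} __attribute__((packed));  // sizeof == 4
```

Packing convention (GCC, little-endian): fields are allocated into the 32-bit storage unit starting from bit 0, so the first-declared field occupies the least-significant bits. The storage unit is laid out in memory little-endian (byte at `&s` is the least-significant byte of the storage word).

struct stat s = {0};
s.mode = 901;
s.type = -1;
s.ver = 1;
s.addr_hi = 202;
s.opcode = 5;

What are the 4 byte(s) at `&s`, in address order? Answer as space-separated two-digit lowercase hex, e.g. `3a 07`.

[0+:13] mode=901 & 0x1fff = 0x385; word=0x00000385
[13+:4] type=-1 & 0xf = 0xf; word=0x0001e385
[17+:1] ver=1 & 0x1 = 0x1; word=0x0003e385
[18+:10] addr_hi=202 & 0x3ff = 0xca; word=0x032be385
[28+:4] opcode=5 & 0xf = 0x5; word=0x532be385
word = 0x532be385 → little-endian bytes:
  [0]=0x85  [1]=0xe3  [2]=0x2b  [3]=0x53

85 e3 2b 53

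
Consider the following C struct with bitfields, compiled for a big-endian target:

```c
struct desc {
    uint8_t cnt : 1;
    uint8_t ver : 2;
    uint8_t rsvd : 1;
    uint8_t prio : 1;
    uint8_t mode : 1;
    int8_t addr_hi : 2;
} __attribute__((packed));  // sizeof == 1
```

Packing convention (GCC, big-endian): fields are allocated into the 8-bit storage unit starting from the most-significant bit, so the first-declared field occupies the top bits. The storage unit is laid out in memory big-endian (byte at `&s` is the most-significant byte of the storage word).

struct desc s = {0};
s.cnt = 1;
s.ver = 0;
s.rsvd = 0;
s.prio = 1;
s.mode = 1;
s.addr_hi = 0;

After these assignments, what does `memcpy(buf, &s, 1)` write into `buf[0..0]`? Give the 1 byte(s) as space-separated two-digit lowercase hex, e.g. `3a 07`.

cnt (1b) val=1 bits=0x1 at bit 7: 0x80
ver (2b) val=0 bits=0x0 at bit 5: 0x80
rsvd (1b) val=0 bits=0x0 at bit 4: 0x80
prio (1b) val=1 bits=0x1 at bit 3: 0x88
mode (1b) val=1 bits=0x1 at bit 2: 0x8c
addr_hi (2b) val=0 bits=0x0 at bit 0: 0x8c
word = 0x8c → big-endian bytes:
  [0]=0x8c

8c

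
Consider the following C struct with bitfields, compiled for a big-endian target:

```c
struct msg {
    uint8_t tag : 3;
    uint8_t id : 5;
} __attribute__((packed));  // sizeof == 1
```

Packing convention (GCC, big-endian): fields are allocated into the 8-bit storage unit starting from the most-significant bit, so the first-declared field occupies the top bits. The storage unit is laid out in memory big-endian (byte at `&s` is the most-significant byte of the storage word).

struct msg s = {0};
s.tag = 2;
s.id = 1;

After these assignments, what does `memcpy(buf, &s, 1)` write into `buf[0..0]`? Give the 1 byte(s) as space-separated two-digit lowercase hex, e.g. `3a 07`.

41

tag:3 = 2 → 0x2 << 5 → word 0x40
id:5 = 1 → 0x1 << 0 → word 0x41
word = 0x41 → big-endian bytes:
  [0]=0x41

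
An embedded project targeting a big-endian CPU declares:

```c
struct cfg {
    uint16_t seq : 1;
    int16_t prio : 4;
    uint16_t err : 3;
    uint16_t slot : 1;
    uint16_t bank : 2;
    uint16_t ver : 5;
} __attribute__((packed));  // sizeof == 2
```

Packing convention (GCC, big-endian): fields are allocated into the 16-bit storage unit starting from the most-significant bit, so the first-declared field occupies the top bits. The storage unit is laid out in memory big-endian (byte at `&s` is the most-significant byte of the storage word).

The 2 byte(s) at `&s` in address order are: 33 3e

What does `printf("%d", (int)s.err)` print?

3

[0]=0x33 [1]=0x3e (big-endian) → word 0x333e
seq:1 @ bit 15 → (0x333e>>15)&0x1 = 0x0
prio:4 @ bit 11 → (0x333e>>11)&0xf = 0x6
err:3 @ bit 8 → (0x333e>>8)&0x7 = 0x3  ←
slot:1 @ bit 7 → (0x333e>>7)&0x1 = 0x0
bank:2 @ bit 5 → (0x333e>>5)&0x3 = 0x1
ver:5 @ bit 0 → (0x333e>>0)&0x1f = 0x1e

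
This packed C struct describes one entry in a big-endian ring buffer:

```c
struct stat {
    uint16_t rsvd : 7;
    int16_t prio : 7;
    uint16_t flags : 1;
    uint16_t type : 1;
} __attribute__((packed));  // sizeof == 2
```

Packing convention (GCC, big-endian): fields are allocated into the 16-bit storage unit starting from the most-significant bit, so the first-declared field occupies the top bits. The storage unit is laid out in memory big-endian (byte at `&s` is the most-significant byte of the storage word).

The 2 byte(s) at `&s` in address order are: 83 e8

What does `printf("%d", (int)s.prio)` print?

[0]=0x83 [1]=0xe8 (big-endian) → word 0x83e8
rsvd:7 @ bit 9 → (0x83e8>>9)&0x7f = 0x41
prio:7 @ bit 2 → (0x83e8>>2)&0x7f = 0x7a  ←
flags:1 @ bit 1 → (0x83e8>>1)&0x1 = 0x0
type:1 @ bit 0 → (0x83e8>>0)&0x1 = 0x0
prio signed 7b, MSB=1: 122 - 128 = -6

-6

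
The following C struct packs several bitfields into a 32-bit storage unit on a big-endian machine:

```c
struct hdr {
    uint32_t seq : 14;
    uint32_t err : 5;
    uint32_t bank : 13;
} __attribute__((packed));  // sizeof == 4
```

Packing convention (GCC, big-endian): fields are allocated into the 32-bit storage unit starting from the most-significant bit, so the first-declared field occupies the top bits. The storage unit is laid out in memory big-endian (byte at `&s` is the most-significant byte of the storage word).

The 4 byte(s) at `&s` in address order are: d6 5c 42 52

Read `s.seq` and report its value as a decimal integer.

13719

[0]=0xd6 [1]=0x5c [2]=0x42 [3]=0x52 (big-endian) → word 0xd65c4252
seq:14 @ bit 18 → (0xd65c4252>>18)&0x3fff = 0x3597  ←
err:5 @ bit 13 → (0xd65c4252>>13)&0x1f = 0x2
bank:13 @ bit 0 → (0xd65c4252>>0)&0x1fff = 0x252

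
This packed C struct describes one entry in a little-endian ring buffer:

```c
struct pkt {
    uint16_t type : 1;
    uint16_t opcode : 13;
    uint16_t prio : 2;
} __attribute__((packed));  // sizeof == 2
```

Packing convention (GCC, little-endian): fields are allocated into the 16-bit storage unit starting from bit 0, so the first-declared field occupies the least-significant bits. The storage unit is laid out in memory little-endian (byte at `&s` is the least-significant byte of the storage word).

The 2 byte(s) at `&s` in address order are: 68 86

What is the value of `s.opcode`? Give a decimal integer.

[0]=0x68 [1]=0x86 (little-endian) → word 0x8668
type:1 @ bit 0 → (0x8668>>0)&0x1 = 0x0
opcode:13 @ bit 1 → (0x8668>>1)&0x1fff = 0x334  ←
prio:2 @ bit 14 → (0x8668>>14)&0x3 = 0x2

820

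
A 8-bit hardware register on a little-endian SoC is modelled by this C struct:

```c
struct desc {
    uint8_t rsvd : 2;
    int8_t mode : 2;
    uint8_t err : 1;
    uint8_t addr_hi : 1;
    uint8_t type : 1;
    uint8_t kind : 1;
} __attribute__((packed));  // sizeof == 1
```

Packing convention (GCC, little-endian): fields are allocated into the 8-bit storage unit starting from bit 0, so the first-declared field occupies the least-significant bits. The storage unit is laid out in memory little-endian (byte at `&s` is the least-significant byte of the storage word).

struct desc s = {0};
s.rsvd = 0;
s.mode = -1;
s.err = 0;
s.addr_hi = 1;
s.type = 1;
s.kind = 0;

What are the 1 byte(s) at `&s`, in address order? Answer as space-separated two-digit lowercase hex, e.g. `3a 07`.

[0+:2] rsvd=0 & 0x3 = 0x0; word=0x00
[2+:2] mode=-1 & 0x3 = 0x3; word=0x0c
[4+:1] err=0 & 0x1 = 0x0; word=0x0c
[5+:1] addr_hi=1 & 0x1 = 0x1; word=0x2c
[6+:1] type=1 & 0x1 = 0x1; word=0x6c
[7+:1] kind=0 & 0x1 = 0x0; word=0x6c
word = 0x6c → little-endian bytes:
  [0]=0x6c

6c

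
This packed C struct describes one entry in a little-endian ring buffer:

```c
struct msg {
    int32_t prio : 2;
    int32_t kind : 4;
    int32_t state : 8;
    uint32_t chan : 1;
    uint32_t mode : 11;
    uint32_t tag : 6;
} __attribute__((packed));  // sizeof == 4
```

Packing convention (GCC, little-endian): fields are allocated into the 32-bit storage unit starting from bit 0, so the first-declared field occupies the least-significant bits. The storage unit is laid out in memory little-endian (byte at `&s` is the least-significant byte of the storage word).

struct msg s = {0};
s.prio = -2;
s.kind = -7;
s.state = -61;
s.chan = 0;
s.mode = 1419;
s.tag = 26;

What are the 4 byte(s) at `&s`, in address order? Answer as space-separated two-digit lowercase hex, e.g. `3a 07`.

e6 b0 c5 6a

prio (2b) val=-2 bits=0x2 at bit 0: 0x00000002
kind (4b) val=-7 bits=0x9 at bit 2: 0x00000026
state (8b) val=-61 bits=0xc3 at bit 6: 0x000030e6
chan (1b) val=0 bits=0x0 at bit 14: 0x000030e6
mode (11b) val=1419 bits=0x58b at bit 15: 0x02c5b0e6
tag (6b) val=26 bits=0x1a at bit 26: 0x6ac5b0e6
word = 0x6ac5b0e6 → little-endian bytes:
  [0]=0xe6  [1]=0xb0  [2]=0xc5  [3]=0x6a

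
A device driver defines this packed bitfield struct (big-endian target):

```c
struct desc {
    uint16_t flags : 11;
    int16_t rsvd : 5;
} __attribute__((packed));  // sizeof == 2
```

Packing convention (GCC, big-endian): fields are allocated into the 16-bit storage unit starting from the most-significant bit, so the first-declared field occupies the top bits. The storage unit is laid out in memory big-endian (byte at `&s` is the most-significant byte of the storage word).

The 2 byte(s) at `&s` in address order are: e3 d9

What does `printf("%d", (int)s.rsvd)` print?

-7

[0]=0xe3 [1]=0xd9 (big-endian) → word 0xe3d9
flags [5+:11] = (word>>5) & 0x7ff = 1822
rsvd [0+:5] = (word>>0) & 0x1f = 25  ←
rsvd signed 5b, MSB=1: 25 - 32 = -7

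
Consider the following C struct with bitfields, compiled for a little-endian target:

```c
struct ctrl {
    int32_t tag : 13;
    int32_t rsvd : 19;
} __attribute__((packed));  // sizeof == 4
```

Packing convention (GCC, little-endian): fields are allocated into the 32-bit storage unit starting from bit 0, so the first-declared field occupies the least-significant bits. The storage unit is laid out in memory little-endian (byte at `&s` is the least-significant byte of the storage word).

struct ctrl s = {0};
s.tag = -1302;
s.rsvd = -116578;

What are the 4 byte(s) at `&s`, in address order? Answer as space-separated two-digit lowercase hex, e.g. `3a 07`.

ea da 13 c7

[0+:13] tag=-1302 & 0x1fff = 0x1aea; word=0x00001aea
[13+:19] rsvd=-116578 & 0x7ffff = 0x6389e; word=0xc713daea
word = 0xc713daea → little-endian bytes:
  [0]=0xea  [1]=0xda  [2]=0x13  [3]=0xc7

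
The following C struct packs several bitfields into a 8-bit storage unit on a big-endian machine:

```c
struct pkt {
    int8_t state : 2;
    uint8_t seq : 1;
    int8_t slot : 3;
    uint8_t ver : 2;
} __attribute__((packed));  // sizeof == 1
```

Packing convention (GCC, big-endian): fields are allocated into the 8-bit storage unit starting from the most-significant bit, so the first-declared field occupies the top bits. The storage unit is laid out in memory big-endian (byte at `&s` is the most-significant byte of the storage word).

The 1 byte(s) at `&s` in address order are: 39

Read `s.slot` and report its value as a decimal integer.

[0]=0x39 (big-endian) → word 0x39
state:2 @ bit 6 → (0x39>>6)&0x3 = 0x0
seq:1 @ bit 5 → (0x39>>5)&0x1 = 0x1
slot:3 @ bit 2 → (0x39>>2)&0x7 = 0x6  ←
ver:2 @ bit 0 → (0x39>>0)&0x3 = 0x1
slot signed 3b, MSB=1: 6 - 8 = -2

-2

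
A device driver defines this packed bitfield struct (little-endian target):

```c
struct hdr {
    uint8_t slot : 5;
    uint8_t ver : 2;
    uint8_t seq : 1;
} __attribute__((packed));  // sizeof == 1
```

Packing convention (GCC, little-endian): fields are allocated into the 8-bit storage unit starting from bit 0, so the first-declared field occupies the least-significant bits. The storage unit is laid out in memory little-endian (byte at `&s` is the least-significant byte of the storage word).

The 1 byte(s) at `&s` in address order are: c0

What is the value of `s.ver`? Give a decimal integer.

[0]=0xc0 (little-endian) → word 0xc0
slot:5 @ bit 0 → (0xc0>>0)&0x1f = 0x0
ver:2 @ bit 5 → (0xc0>>5)&0x3 = 0x2  ←
seq:1 @ bit 7 → (0xc0>>7)&0x1 = 0x1

2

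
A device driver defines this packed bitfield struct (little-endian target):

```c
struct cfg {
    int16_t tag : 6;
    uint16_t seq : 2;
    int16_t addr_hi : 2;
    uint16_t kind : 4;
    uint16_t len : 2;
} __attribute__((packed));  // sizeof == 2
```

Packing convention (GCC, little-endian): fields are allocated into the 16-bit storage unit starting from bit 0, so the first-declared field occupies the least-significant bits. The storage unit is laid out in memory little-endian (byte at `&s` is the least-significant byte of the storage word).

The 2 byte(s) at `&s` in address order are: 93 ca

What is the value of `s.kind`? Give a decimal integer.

2

[0]=0x93 [1]=0xca (little-endian) → word 0xca93
tag [0+:6] = (word>>0) & 0x3f = 19
seq [6+:2] = (word>>6) & 0x3 = 2
addr_hi [8+:2] = (word>>8) & 0x3 = 2
kind [10+:4] = (word>>10) & 0xf = 2  ←
len [14+:2] = (word>>14) & 0x3 = 3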